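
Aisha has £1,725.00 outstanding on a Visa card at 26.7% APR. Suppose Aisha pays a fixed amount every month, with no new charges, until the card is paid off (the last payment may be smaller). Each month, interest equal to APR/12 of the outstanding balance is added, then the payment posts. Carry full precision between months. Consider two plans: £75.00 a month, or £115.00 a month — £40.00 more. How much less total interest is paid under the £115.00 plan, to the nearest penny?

Monthly rate r = 26.7%/12 = 2.225% = 0.02225.
At £75.00/mo: n = ⌈−ln(1 − rB₀/P)/ln(1+r)⌉ = 33 payments (last £43.60); total interest = total paid − £1,725.00 = £718.60.
At £115.00/mo: 19 payments (last £52.47); total interest £397.47.
Interest saved = £718.60 − £397.47 = £321.13.

£321.13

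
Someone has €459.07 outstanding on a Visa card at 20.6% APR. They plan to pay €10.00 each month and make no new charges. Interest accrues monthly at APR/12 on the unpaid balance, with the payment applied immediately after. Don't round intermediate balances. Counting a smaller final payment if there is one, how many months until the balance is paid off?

Monthly rate r = 20.6%/12 = 1.71667% = 0.0171667.
Recurrence: B ← B·(1+r) − €10.00.
Month 1: interest €7.88; balance after payment €456.95.
Month 2: interest €7.84; balance after payment €454.80.
Closed form: n = −ln(1 − rB₀/P)/ln(1+r) = −ln(0.21193)/ln(1.01717) ≈ 91.152, so the balance reaches zero during payment 92.

92 payments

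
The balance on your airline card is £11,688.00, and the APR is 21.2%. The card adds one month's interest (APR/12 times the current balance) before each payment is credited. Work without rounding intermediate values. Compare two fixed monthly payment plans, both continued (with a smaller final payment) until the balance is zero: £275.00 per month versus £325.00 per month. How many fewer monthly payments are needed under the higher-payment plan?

Monthly rate r = 21.2%/12 = 1.76667% = 0.0176667.
At £275.00/mo: n = ⌈−ln(1 − rB₀/P)/ln(1+r)⌉ = 80 payments (last £99.18); total interest = total paid − £11,688.00 = £10,136.18.
At £325.00/mo: 58 payments (last £197.45); total interest £7,034.45.
Payments saved = 80 − 58 = 22.

22 fewer payments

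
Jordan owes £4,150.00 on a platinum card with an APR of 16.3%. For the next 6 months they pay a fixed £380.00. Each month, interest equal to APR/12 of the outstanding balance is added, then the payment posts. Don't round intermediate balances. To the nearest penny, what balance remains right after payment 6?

Monthly rate r = 16.3%/12 = 1.35833% = 0.0135833.
Each month: B ← B·(1+r) − £380.00.
Month 1: interest £56.37; balance after payment £3,826.37.
Month 2: interest £51.97; balance after payment £3,498.35.
Month 3: interest £47.52; balance after payment £3,165.86.
Month 4: interest £43.00; balance after payment £2,828.87.
Month 5: interest £38.43; balance after payment £2,487.29.
Month 6: interest £33.79; balance after payment £2,141.08.

£2,141.08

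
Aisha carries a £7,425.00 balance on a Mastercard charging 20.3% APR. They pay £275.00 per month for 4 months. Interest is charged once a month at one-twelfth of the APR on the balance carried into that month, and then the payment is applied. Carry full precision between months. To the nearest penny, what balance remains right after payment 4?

£6,812.09

Monthly rate r = 20.3%/12 = 1.69167% = 0.0169167.
Each month: B ← B·(1+r) − £275.00.
Month 1: interest £125.61; balance after payment £7,275.61.
Month 2: interest £123.08; balance after payment £7,123.69.
Month 3: interest £120.51; balance after payment £6,969.19.
Month 4: interest £117.90; balance after payment £6,812.09.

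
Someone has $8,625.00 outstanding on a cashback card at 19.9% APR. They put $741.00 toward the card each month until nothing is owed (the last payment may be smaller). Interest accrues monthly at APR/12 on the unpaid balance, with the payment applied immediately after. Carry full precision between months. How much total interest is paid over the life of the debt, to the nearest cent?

$1,037.37

Monthly rate r = 19.9%/12 = 1.65833% = 0.0165833.
Payoff takes n = ⌈−ln(1 − rB₀/P)/ln(1+r)⌉ = ⌈13.039⌉ = 14 payments; the last is $29.37.
Total paid = 13·$741.00 + $29.37 = $9,662.37.
Total interest = total paid − principal = $9,662.37 − $8,625.00 = $1,037.37.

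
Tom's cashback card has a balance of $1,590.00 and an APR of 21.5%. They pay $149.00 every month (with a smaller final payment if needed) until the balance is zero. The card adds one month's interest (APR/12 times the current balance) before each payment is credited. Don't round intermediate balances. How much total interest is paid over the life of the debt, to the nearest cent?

Monthly rate r = 21.5%/12 = 1.79167% = 0.0179167.
Payoff takes n = ⌈−ln(1 − rB₀/P)/ln(1+r)⌉ = ⌈11.949⌉ = 12 payments; the last is $141.48.
Total paid = 11·$149.00 + $141.48 = $1,780.48.
Total interest = total paid − principal = $1,780.48 − $1,590.00 = $190.48.

$190.48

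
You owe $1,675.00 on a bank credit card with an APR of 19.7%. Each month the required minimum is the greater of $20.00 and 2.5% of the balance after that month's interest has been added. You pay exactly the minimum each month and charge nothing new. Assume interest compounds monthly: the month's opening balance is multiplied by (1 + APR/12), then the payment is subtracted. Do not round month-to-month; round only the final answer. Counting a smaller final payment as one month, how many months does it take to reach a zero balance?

148 months

Monthly rate r = 19.7%/12 = 1.64167% = 0.0164167.
While 2.5% of the post-interest balance exceeds $20.00, each month B ← (B·(1+r))·(1 − 0.025), i.e. B shrinks by the factor (1+r)·0.975 = 0.99101.
This holds for months 1–84. Entering month 85 the balance is $784.21; 2.5% of the post-interest balance is now below $20.00, so the flat $20.00 minimum applies from here.
From month 85 a fixed $20.00 at rate r clears $784.21 in 64 more payments. Total: 84 + 64 = 148 months.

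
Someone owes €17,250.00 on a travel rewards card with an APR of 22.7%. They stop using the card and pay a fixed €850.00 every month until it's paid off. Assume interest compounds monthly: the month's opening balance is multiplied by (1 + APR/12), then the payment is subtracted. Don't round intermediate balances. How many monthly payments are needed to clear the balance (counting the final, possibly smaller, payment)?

Monthly rate r = 22.7%/12 = 1.89167% = 0.0189167.
Recurrence: B ← B·(1+r) − €850.00.
Month 1: interest €326.31; balance after payment €16,726.31.
Month 2: interest €316.41; balance after payment €16,192.72.
Closed form: n = −ln(1 − rB₀/P)/ln(1+r) = −ln(0.6161)/ln(1.01892) ≈ 25.845, so the balance reaches zero during payment 26.

26 payments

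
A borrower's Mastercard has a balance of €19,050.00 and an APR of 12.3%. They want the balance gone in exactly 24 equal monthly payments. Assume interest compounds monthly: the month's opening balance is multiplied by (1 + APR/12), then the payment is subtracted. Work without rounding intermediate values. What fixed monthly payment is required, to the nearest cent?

Monthly rate r = 12.3%/12 = 1.025% = 0.01025.
Level-payment amortization: P = B₀·r / (1 − (1+r)^(−n)) = 19050.00·0.01025 / (1 − 1.01025^(−24)).
Denominator 1 − (1+r)^(−24) = 0.217098038.
P = 195.263 / 0.217098038 ≈ 899.42.

€899.42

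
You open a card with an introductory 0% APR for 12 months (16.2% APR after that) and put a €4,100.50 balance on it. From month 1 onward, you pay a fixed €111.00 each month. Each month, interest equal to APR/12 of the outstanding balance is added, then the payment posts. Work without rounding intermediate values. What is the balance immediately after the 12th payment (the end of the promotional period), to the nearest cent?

Promo months 1–12 at r₀ = 0%/12 = 0; months 13+ at r₁ = 16.2%/12 = 0.0135.
After month 12 (no interest yet): B = €4,100.50 − 12·€111.00 = €2,768.50.

€2,768.50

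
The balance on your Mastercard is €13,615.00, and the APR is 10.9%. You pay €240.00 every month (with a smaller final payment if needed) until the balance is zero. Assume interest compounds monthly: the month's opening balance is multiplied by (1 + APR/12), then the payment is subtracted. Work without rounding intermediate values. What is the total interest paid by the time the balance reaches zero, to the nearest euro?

€5,607

Monthly rate r = 10.9%/12 = 0.908333% = 0.00908333.
Payoff takes n = ⌈−ln(1 − rB₀/P)/ln(1+r)⌉ = ⌈80.090⌉ = 81 payments; the last is €21.80.
Total paid = 80·€240.00 + €21.80 = €19,221.80.
Total interest = total paid − principal = €19,221.80 − €13,615.00 = €5,606.80.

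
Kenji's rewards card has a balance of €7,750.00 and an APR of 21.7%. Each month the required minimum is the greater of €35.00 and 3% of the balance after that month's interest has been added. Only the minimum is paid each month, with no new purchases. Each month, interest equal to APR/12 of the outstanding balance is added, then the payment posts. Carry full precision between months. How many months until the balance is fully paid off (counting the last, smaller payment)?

203 months

Monthly rate r = 21.7%/12 = 1.80833% = 0.0180833.
While 3% of the post-interest balance exceeds €35.00, each month B ← (B·(1+r))·(1 − 0.03), i.e. B shrinks by the factor (1+r)·0.97 = 0.98754.
This holds for months 1–153. Entering month 154 the balance is €1,138.22; 3% of the post-interest balance is now below €35.00, so the flat €35.00 minimum applies from here.
From month 154 a fixed €35.00 at rate r clears €1,138.22 in 50 more payments. Total: 153 + 50 = 203 months.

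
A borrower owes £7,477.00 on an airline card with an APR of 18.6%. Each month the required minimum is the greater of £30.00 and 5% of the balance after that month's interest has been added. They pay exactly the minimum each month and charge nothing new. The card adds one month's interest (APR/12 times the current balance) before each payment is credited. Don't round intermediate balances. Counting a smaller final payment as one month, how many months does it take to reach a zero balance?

Monthly rate r = 18.6%/12 = 1.55% = 0.0155.
While 5% of the post-interest balance exceeds £30.00, each month B ← (B·(1+r))·(1 − 0.05), i.e. B shrinks by the factor (1+r)·0.95 = 0.96473.
This holds for months 1–71. Entering month 72 the balance is £583.95; 5% of the post-interest balance is now below £30.00, so the flat £30.00 minimum applies from here.
From month 72 a fixed £30.00 at rate r clears £583.95 in 24 more payments. Total: 71 + 24 = 95 months.

95 months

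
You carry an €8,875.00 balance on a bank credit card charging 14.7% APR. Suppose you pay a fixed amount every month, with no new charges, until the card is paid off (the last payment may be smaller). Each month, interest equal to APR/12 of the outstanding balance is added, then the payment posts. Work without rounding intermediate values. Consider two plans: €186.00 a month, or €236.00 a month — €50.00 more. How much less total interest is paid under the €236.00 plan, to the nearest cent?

Monthly rate r = 14.7%/12 = 1.225% = 0.01225.
At €186.00/mo: n = ⌈−ln(1 − rB₀/P)/ln(1+r)⌉ = 73 payments (last €25.40); total interest = total paid − €8,875.00 = €4,542.40.
At €236.00/mo: 51 payments (last €168.03); total interest €3,093.03.
Interest saved = €4,542.40 − €3,093.03 = €1,449.37.

€1,449.37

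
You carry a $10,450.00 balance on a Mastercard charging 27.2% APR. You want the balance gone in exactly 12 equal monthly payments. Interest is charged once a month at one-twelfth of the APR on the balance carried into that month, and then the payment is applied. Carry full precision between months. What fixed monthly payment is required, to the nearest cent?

Monthly rate r = 27.2%/12 = 2.26667% = 0.0226667.
Level-payment amortization: P = B₀·r / (1 − (1+r)^(−n)) = 10450.00·0.0226667 / (1 − 1.02267^(−12)).
Denominator 1 − (1+r)^(−12) = 0.235828576.
P = 236.867 / 0.235828576 ≈ 1004.40.

$1,004.40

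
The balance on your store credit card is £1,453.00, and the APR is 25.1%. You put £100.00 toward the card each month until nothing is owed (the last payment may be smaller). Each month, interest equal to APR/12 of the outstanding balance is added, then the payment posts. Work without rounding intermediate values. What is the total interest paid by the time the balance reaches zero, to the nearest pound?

Monthly rate r = 25.1%/12 = 2.09167% = 0.0209167.
Payoff takes n = ⌈−ln(1 − rB₀/P)/ln(1+r)⌉ = ⌈17.501⌉ = 18 payments; the last is £50.37.
Total paid = 17·£100.00 + £50.37 = £1,750.37.
Total interest = total paid − principal = £1,750.37 − £1,453.00 = £297.37.

£297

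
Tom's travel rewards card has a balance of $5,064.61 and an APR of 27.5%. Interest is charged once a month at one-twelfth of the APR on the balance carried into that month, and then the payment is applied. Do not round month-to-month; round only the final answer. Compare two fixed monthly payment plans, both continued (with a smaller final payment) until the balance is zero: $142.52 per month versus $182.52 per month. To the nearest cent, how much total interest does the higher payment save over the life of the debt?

Monthly rate r = 27.5%/12 = 2.29167% = 0.0229167.
At $142.52/mo: n = ⌈−ln(1 − rB₀/P)/ln(1+r)⌉ = 75 payments (last $46.30); total interest = total paid − $5,064.61 = $5,528.17.
At $182.52/mo: 45 payments (last $108.17); total interest $3,074.44.
Interest saved = $5,528.17 − $3,074.44 = $2,453.73.

$2,453.73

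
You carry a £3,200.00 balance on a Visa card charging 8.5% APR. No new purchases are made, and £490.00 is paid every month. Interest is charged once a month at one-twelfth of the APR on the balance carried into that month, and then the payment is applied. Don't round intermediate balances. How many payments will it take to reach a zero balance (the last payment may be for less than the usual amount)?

7 months

Monthly rate r = 8.5%/12 = 0.708333% = 0.00708333.
Recurrence: B ← B·(1+r) − £490.00.
Month 1: interest £22.67; balance after payment £2,732.67.
Month 2: interest £19.36; balance after payment £2,262.02.
Closed form: n = −ln(1 − rB₀/P)/ln(1+r) = −ln(0.95374)/ln(1.00708) ≈ 6.710, so the balance reaches zero during payment 7.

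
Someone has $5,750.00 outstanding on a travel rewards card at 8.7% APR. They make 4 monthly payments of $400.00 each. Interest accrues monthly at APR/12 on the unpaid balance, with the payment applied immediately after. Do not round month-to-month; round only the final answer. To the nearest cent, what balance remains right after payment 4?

$4,301.09

Monthly rate r = 8.7%/12 = 0.725% = 0.00725.
Each month: B ← B·(1+r) − $400.00.
Month 1: interest $41.69; balance after payment $5,391.69.
Month 2: interest $39.09; balance after payment $5,030.78.
Month 3: interest $36.47; balance after payment $4,667.25.
Month 4: interest $33.84; balance after payment $4,301.09.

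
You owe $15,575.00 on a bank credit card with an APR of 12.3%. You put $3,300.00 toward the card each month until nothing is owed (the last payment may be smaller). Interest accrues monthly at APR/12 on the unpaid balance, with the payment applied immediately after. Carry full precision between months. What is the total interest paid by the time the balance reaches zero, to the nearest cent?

Monthly rate r = 12.3%/12 = 1.025% = 0.01025.
Payoff takes n = ⌈−ln(1 − rB₀/P)/ln(1+r)⌉ = ⌈4.862⌉ = 5 payments; the last is $2,848.02.
Total paid = 4·$3,300.00 + $2,848.02 = $16,048.02.
Total interest = total paid − principal = $16,048.02 − $15,575.00 = $473.02.

$473.02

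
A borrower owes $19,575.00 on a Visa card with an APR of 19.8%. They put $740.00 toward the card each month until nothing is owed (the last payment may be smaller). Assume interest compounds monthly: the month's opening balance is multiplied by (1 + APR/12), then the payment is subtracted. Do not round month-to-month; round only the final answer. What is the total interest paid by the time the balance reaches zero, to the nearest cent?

$6,359.02

Monthly rate r = 19.8%/12 = 1.65% = 0.0165.
Payoff takes n = ⌈−ln(1 − rB₀/P)/ln(1+r)⌉ = ⌈35.046⌉ = 36 payments; the last is $34.02.
Total paid = 35·$740.00 + $34.02 = $25,934.02.
Total interest = total paid − principal = $25,934.02 − $19,575.00 = $6,359.02.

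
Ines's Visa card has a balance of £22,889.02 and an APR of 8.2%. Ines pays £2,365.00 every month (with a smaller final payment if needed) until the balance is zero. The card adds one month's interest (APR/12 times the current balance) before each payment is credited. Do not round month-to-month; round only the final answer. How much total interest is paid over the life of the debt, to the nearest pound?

£873

Monthly rate r = 8.2%/12 = 0.683333% = 0.00683333.
Payoff takes n = ⌈−ln(1 − rB₀/P)/ln(1+r)⌉ = ⌈10.047⌉ = 11 payments; the last is £112.20.
Total paid = 10·£2,365.00 + £112.20 = £23,762.20.
Total interest = total paid − principal = £23,762.20 − £22,889.02 = £873.18.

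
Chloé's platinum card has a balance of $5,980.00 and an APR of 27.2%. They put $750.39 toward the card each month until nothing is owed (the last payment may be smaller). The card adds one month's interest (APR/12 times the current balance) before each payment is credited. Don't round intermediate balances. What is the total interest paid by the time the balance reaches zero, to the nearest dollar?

Monthly rate r = 27.2%/12 = 2.26667% = 0.0226667.
Payoff takes n = ⌈−ln(1 − rB₀/P)/ln(1+r)⌉ = ⌈8.889⌉ = 9 payments; the last is $667.63.
Total paid = 8·$750.39 + $667.63 = $6,670.75.
Total interest = total paid − principal = $6,670.75 − $5,980.00 = $690.75.

$691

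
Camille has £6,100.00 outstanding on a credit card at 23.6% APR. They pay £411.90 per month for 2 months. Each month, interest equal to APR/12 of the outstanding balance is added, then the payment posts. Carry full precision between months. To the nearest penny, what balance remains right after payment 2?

Monthly rate r = 23.6%/12 = 1.96667% = 0.0196667.
Each month: B ← B·(1+r) − £411.90.
Month 1: interest £119.97; balance after payment £5,808.07.
Month 2: interest £114.23; balance after payment £5,510.39.

£5,510.39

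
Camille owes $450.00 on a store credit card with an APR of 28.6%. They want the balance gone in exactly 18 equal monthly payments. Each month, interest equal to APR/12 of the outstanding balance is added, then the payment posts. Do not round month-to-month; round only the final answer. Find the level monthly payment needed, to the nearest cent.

$31.04

Monthly rate r = 28.6%/12 = 2.38333% = 0.0238333.
Level-payment amortization: P = B₀·r / (1 − (1+r)^(−n)) = 450.00·0.0238333 / (1 − 1.02383^(−18)).
Denominator 1 − (1+r)^(−18) = 0.345554884.
P = 10.725 / 0.345554884 ≈ 31.04.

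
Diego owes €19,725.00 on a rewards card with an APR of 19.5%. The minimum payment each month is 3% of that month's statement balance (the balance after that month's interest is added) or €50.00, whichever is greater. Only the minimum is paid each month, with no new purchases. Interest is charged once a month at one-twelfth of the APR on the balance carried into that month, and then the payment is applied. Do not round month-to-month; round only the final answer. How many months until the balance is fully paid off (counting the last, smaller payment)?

Monthly rate r = 19.5%/12 = 1.625% = 0.01625.
While 3% of the post-interest balance exceeds €50.00, each month B ← (B·(1+r))·(1 − 0.03), i.e. B shrinks by the factor (1+r)·0.97 = 0.98576.
This holds for months 1–174. Entering month 175 the balance is €1,627.03; 3% of the post-interest balance is now below €50.00, so the flat €50.00 minimum applies from here.
From month 175 a fixed €50.00 at rate r clears €1,627.03 in 47 more payments. Total: 174 + 47 = 221 months.

221 months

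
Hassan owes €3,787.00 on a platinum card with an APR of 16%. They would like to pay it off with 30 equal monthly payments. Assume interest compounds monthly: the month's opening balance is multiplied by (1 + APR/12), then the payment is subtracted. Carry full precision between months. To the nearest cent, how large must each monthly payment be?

€153.99

Monthly rate r = 16%/12 = 1.33333% = 0.0133333.
Level-payment amortization: P = B₀·r / (1 − (1+r)^(−n)) = 3787.00·0.0133333 / (1 − 1.01333^(−30)).
Denominator 1 − (1+r)^(−30) = 0.327905822.
P = 50.4933 / 0.327905822 ≈ 153.99.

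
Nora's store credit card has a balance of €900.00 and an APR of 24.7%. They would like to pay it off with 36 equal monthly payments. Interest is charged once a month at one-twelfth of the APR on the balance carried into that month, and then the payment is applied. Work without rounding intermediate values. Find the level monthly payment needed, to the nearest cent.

€35.64

Monthly rate r = 24.7%/12 = 2.05833% = 0.0205833.
Level-payment amortization: P = B₀·r / (1 − (1+r)^(−n)) = 900.00·0.0205833 / (1 − 1.02058^(−36)).
Denominator 1 − (1+r)^(−36) = 0.519763666.
P = 18.525 / 0.519763666 ≈ 35.64.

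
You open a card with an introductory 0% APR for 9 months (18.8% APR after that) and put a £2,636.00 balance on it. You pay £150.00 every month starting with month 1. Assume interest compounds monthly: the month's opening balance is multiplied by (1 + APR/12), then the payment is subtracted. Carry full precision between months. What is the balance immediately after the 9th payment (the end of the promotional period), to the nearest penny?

Promo months 1–9 at r₀ = 0%/12 = 0; months 10+ at r₁ = 18.8%/12 = 0.0156667.
After month 9 (no interest yet): B = £2,636.00 − 9·£150.00 = £1,286.00.

£1,286.00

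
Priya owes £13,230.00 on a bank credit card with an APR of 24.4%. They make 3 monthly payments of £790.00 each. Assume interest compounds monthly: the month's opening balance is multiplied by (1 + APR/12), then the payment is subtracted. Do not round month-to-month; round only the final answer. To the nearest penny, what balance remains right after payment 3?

Monthly rate r = 24.4%/12 = 2.03333% = 0.0203333.
Each month: B ← B·(1+r) − £790.00.
Month 1: interest £269.01; balance after payment £12,709.01.
Month 2: interest £258.42; balance after payment £12,177.43.
Month 3: interest £247.61; balance after payment £11,635.03.

£11,635.03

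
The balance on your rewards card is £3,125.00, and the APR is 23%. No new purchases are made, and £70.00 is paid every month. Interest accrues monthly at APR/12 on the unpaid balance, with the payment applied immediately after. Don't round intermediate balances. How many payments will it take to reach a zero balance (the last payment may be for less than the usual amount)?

102 months

Monthly rate r = 23%/12 = 1.91667% = 0.0191667.
Recurrence: B ← B·(1+r) − £70.00.
Month 1: interest £59.90; balance after payment £3,114.90.
Month 2: interest £59.70; balance after payment £3,104.60.
Closed form: n = −ln(1 − rB₀/P)/ln(1+r) = −ln(0.14435)/ln(1.01917) ≈ 101.950, so the balance reaches zero during payment 102.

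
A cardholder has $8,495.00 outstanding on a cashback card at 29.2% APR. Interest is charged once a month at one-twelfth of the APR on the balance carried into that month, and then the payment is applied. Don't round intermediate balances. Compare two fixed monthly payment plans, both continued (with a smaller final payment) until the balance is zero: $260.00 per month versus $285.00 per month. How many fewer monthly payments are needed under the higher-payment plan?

Monthly rate r = 29.2%/12 = 2.43333% = 0.0243333.
At $260.00/mo: n = ⌈−ln(1 − rB₀/P)/ln(1+r)⌉ = 66 payments (last $240.67); total interest = total paid − $8,495.00 = $8,645.67.
At $285.00/mo: 54 payments (last $212.43); total interest $6,822.43.
Payments saved = 66 − 54 = 12.

12 fewer payments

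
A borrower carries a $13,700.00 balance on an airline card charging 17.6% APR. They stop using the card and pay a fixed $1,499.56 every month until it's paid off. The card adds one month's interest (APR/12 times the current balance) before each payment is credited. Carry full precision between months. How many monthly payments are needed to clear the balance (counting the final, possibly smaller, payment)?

Monthly rate r = 17.6%/12 = 1.46667% = 0.0146667.
Recurrence: B ← B·(1+r) − $1,499.56.
Month 1: interest $200.93; balance after payment $12,401.37.
Month 2: interest $181.89; balance after payment $11,083.70.
Closed form: n = −ln(1 − rB₀/P)/ln(1+r) = −ln(0.86601)/ln(1.01467) ≈ 9.881, so the balance reaches zero during payment 10.

10 payments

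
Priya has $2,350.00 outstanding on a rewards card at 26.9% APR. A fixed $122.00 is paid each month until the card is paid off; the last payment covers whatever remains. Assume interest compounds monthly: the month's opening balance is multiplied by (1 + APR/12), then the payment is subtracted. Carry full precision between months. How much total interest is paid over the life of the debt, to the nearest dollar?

Monthly rate r = 26.9%/12 = 2.24167% = 0.0224167.
Payoff takes n = ⌈−ln(1 − rB₀/P)/ln(1+r)⌉ = ⌈25.498⌉ = 26 payments; the last is $61.14.
Total paid = 25·$122.00 + $61.14 = $3,111.14.
Total interest = total paid − principal = $3,111.14 − $2,350.00 = $761.14.

$761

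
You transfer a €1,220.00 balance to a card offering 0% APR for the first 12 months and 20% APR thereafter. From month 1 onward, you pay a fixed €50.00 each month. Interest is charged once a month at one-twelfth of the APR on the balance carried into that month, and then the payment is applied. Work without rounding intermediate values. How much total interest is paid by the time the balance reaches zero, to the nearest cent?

Promo months 1–12 at r₀ = 0%/12 = 0; months 13+ at r₁ = 20%/12 = 0.0166667.
After month 12 (no interest yet): B = €1,220.00 − 12·€50.00 = €620.00.
Then at r₁ with €50.00/mo: n₂ = −ln(1 − r₁·B/P)/ln(1+r₁) ≈ 14.01 → 15 more payments.
Total paid = 26·€50.00 + €0.31 = €1,300.31; interest = €1,300.31 − €1,220.00 = €80.31.

€80.31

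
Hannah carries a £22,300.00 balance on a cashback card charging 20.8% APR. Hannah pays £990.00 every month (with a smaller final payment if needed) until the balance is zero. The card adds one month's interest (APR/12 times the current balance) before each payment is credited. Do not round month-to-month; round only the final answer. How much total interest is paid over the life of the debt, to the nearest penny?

£6,218.58

Monthly rate r = 20.8%/12 = 1.73333% = 0.0173333.
Payoff takes n = ⌈−ln(1 − rB₀/P)/ln(1+r)⌉ = ⌈28.805⌉ = 29 payments; the last is £798.58.
Total paid = 28·£990.00 + £798.58 = £28,518.58.
Total interest = total paid − principal = £28,518.58 − £22,300.00 = £6,218.58.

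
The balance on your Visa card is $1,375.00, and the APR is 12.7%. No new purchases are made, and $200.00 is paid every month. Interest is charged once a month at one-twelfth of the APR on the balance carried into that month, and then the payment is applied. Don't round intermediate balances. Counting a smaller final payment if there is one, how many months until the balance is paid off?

Monthly rate r = 12.7%/12 = 1.05833% = 0.0105833.
Recurrence: B ← B·(1+r) − $200.00.
Month 1: interest $14.55; balance after payment $1,189.55.
Month 2: interest $12.59; balance after payment $1,002.14.
Closed form: n = −ln(1 − rB₀/P)/ln(1+r) = −ln(0.92724)/ln(1.01058) ≈ 7.176, so the balance reaches zero during payment 8.

8 months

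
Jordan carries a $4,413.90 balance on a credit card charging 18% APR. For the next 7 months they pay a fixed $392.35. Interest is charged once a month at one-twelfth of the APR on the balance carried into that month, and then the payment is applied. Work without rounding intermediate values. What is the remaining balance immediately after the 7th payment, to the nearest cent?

$2,025.57

Monthly rate r = 18%/12 = 1.5% = 0.015.
Each month: B ← B·(1+r) − $392.35.
Month 1: interest $66.21; balance after payment $4,087.76.
Month 2: interest $61.32; balance after payment $3,756.72.
Month 3: interest $56.35; balance after payment $3,420.73.
Month 4: interest $51.31; balance after payment $3,079.69.
Month 5: interest $46.20; balance after payment $2,733.53.
Month 6: interest $41.00; balance after payment $2,382.18.
Month 7: interest $35.73; balance after payment $2,025.57.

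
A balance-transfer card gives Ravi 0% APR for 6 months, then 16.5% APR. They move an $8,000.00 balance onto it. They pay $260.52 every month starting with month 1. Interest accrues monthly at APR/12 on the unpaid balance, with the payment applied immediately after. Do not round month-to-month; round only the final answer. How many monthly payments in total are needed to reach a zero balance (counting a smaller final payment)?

Promo months 1–6 at r₀ = 0%/12 = 0; months 7+ at r₁ = 16.5%/12 = 0.01375.
After month 6 (no interest yet): B = $8,000.00 − 6·$260.52 = $6,436.88.
Then at r₁ with $260.52/mo: n₂ = −ln(1 − r₁·B/P)/ln(1+r₁) ≈ 30.40 → 31 more payments.

37 months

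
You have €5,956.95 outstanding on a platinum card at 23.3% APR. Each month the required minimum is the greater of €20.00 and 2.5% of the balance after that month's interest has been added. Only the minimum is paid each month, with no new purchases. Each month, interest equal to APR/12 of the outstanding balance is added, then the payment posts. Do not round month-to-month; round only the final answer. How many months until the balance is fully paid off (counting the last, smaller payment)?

Monthly rate r = 23.3%/12 = 1.94167% = 0.0194167.
While 2.5% of the post-interest balance exceeds €20.00, each month B ← (B·(1+r))·(1 − 0.025), i.e. B shrinks by the factor (1+r)·0.975 = 0.99393.
This holds for months 1–333. Entering month 334 the balance is €784.67; 2.5% of the post-interest balance is now below €20.00, so the flat €20.00 minimum applies from here.
From month 334 a fixed €20.00 at rate r clears €784.67 in 75 more payments. Total: 333 + 75 = 408 months.

408 months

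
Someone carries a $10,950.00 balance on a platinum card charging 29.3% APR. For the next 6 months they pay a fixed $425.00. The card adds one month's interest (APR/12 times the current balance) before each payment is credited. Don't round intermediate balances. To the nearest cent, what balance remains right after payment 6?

$9,944.53

Monthly rate r = 29.3%/12 = 2.44167% = 0.0244167.
Each month: B ← B·(1+r) − $425.00.
Month 1: interest $267.36; balance after payment $10,792.36.
Month 2: interest $263.51; balance after payment $10,630.88.
Month 3: interest $259.57; balance after payment $10,465.45.
Month 4: interest $255.53; balance after payment $10,295.98.
Month 5: interest $251.39; balance after payment $10,122.37.
Month 6: interest $247.15; balance after payment $9,944.53.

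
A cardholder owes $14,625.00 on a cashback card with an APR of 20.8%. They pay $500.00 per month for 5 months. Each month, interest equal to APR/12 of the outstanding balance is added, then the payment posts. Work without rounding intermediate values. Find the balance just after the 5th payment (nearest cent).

$13,349.03

Monthly rate r = 20.8%/12 = 1.73333% = 0.0173333.
Each month: B ← B·(1+r) − $500.00.
Month 1: interest $253.50; balance after payment $14,378.50.
Month 2: interest $249.23; balance after payment $14,127.73.
Month 3: interest $244.88; balance after payment $13,872.61.
Month 4: interest $240.46; balance after payment $13,613.07.
Month 5: interest $235.96; balance after payment $13,349.03.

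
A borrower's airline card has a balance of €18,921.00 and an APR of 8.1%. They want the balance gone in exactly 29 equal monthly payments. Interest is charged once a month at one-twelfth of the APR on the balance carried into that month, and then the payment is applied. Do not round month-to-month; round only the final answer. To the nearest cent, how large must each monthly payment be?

Monthly rate r = 8.1%/12 = 0.675% = 0.00675.
Level-payment amortization: P = B₀·r / (1 − (1+r)^(−n)) = 18921.00·0.00675 / (1 − 1.00675^(−29)).
Denominator 1 − (1+r)^(−29) = 0.177241288.
P = 127.717 / 0.177241288 ≈ 720.58.

€720.58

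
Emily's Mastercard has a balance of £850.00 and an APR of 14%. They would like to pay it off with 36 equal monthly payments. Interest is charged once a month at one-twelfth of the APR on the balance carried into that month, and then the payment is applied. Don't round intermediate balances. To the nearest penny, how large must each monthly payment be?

£29.05

Monthly rate r = 14%/12 = 1.16667% = 0.0116667.
Level-payment amortization: P = B₀·r / (1 − (1+r)^(−n)) = 850.00·0.0116667 / (1 − 1.01167^(−36)).
Denominator 1 − (1+r)^(−36) = 0.341353884.
P = 9.91667 / 0.341353884 ≈ 29.05.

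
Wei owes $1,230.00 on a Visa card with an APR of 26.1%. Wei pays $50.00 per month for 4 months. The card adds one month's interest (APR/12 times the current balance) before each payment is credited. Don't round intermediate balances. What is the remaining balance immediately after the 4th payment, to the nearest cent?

$1,133.93

Monthly rate r = 26.1%/12 = 2.175% = 0.02175.
Each month: B ← B·(1+r) − $50.00.
Month 1: interest $26.75; balance after payment $1,206.75.
Month 2: interest $26.25; balance after payment $1,183.00.
Month 3: interest $25.73; balance after payment $1,158.73.
Month 4: interest $25.20; balance after payment $1,133.93.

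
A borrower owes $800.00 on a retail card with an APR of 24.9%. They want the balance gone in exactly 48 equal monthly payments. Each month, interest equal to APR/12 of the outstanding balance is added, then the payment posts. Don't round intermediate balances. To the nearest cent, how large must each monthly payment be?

$26.48

Monthly rate r = 24.9%/12 = 2.075% = 0.02075.
Level-payment amortization: P = B₀·r / (1 − (1+r)^(−n)) = 800.00·0.02075 / (1 − 1.02075^(−48)).
Denominator 1 − (1+r)^(−48) = 0.626862113.
P = 16.6 / 0.626862113 ≈ 26.48.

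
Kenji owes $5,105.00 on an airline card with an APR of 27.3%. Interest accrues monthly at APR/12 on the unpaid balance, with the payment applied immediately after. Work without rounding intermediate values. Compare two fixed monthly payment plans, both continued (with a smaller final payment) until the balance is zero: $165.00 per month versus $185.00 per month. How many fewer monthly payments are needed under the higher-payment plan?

11 fewer payments

Monthly rate r = 27.3%/12 = 2.275% = 0.02275.
At $165.00/mo: n = ⌈−ln(1 − rB₀/P)/ln(1+r)⌉ = 55 payments (last $16.50); total interest = total paid − $5,105.00 = $3,821.50.
At $185.00/mo: 44 payments (last $172.62); total interest $3,022.62.
Payments saved = 55 − 44 = 11.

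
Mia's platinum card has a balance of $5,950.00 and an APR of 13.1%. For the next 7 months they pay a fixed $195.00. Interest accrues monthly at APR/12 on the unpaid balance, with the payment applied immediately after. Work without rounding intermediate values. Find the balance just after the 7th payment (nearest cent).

$5,009.32

Monthly rate r = 13.1%/12 = 1.09167% = 0.0109167.
Each month: B ← B·(1+r) − $195.00.
Month 1: interest $64.95; balance after payment $5,819.95.
Month 2: interest $63.53; balance after payment $5,688.49.
Month 3: interest $62.10; balance after payment $5,555.59.
Month 4: interest $60.65; balance after payment $5,421.24.
Month 5: interest $59.18; balance after payment $5,285.42.
Month 6: interest $57.70; balance after payment $5,148.12.
Month 7: interest $56.20; balance after payment $5,009.32.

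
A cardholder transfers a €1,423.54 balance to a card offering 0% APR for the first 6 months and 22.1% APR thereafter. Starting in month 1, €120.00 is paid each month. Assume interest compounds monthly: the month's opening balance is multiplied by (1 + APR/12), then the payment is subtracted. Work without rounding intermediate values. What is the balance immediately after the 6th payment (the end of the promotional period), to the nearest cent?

€703.54

Promo months 1–6 at r₀ = 0%/12 = 0; months 7+ at r₁ = 22.1%/12 = 0.0184167.
After month 6 (no interest yet): B = €1,423.54 − 6·€120.00 = €703.54.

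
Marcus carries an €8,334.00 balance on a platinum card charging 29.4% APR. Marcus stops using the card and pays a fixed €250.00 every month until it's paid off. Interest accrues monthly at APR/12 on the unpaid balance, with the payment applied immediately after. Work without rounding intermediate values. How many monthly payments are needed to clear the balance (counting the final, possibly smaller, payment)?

71 months

Monthly rate r = 29.4%/12 = 2.45% = 0.0245.
Recurrence: B ← B·(1+r) − €250.00.
Month 1: interest €204.18; balance after payment €8,288.18.
Month 2: interest €203.06; balance after payment €8,241.24.
Closed form: n = −ln(1 − rB₀/P)/ln(1+r) = −ln(0.18327)/ln(1.0245) ≈ 70.102, so the balance reaches zero during payment 71.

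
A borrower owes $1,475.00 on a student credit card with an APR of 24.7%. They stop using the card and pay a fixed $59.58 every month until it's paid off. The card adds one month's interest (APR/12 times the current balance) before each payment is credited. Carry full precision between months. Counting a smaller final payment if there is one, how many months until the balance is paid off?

35 payments

Monthly rate r = 24.7%/12 = 2.05833% = 0.0205833.
Recurrence: B ← B·(1+r) − $59.58.
Month 1: interest $30.36; balance after payment $1,445.78.
Month 2: interest $29.76; balance after payment $1,415.96.
Closed form: n = −ln(1 − rB₀/P)/ln(1+r) = −ln(0.49043)/ln(1.02058) ≈ 34.969, so the balance reaches zero during payment 35.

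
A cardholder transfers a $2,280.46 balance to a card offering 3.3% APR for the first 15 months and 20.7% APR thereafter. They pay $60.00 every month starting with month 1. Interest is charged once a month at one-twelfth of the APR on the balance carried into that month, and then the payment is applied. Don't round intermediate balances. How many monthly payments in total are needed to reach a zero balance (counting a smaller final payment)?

Promo months 1–15 at r₀ = 3.3%/12 = 0.00275; months 16+ at r₁ = 20.7%/12 = 0.01725.
After month 15: iterate B ← B·(1+r₀) − $60.00 for 15 months → $1,458.83.
Then at r₁ with $60.00/mo: n₂ = −ln(1 − r₁·B/P)/ln(1+r₁) ≈ 31.79 → 32 more payments.

47 payments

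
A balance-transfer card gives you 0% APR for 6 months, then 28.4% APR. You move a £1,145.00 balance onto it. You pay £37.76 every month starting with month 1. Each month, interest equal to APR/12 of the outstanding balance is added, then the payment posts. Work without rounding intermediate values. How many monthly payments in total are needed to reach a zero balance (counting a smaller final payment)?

43 months

Promo months 1–6 at r₀ = 0%/12 = 0; months 7+ at r₁ = 28.4%/12 = 0.0236667.
After month 6 (no interest yet): B = £1,145.00 − 6·£37.76 = £918.44.
Then at r₁ with £37.76/mo: n₂ = −ln(1 − r₁·B/P)/ln(1+r₁) ≈ 36.65 → 37 more payments.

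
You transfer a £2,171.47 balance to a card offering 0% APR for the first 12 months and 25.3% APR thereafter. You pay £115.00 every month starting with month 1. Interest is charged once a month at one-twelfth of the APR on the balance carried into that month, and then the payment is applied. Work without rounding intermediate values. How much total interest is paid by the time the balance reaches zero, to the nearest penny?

Promo months 1–12 at r₀ = 0%/12 = 0; months 13+ at r₁ = 25.3%/12 = 0.0210833.
After month 12 (no interest yet): B = £2,171.47 − 12·£115.00 = £791.47.
Then at r₁ with £115.00/mo: n₂ = −ln(1 − r₁·B/P)/ln(1+r₁) ≈ 7.51 → 8 more payments.
Total paid = 19·£115.00 + £59.41 = £2,244.41; interest = £2,244.41 − £2,171.47 = £72.94.

£72.94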